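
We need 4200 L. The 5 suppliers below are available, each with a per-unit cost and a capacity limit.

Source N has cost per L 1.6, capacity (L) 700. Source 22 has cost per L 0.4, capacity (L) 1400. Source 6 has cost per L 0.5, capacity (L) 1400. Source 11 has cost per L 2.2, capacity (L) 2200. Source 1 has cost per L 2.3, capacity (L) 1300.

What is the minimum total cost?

3920

Use suppliers in increasing cost order.
Source 22 (0.4): use full 1400 → 2800 L to go.
Take 1400 from Source 6 at 0.5 → need 1400 more.
Source N at 1.6: take all 700 L → 700 still needed.
Take 700 from Source 11 at 2.2 to finish.
Source 1: unused.
Cost = 1400×0.4 + 1400×0.5 + 700×1.6 + 700×2.2 = 3920.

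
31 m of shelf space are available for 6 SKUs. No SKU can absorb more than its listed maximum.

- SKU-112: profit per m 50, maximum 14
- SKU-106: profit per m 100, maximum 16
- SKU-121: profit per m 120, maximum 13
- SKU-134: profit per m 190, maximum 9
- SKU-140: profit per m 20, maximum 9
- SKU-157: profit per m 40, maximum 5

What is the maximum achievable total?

Rank by profit per m: SKU-134 190 > SKU-121 120 > SKU-106 100 > SKU-112 50 > SKU-157 40 > SKU-140 20.
Give SKU-134 9 to hit its cap of 9 → 22 left.
SKU-121 takes 13 to reach its cap of 13 → 9 left.
Only 9 left; SKU-106 takes them to reach 9.
Total = 100×9 + 120×13 + 190×9 = 4170.

4170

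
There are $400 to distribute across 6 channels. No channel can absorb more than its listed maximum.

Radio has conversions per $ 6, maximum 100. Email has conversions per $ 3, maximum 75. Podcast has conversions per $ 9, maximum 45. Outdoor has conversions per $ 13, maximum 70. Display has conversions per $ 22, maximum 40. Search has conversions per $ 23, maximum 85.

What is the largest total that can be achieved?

4930

Highest conversions per $ first: Search 23 > Display 22 > Outdoor 13 > Podcast 9 > Radio 6 > Email 3.
Search takes 85 to reach its cap of 85 — 315 left.
Display takes 40 to reach its cap of 40 — 275 left.
Outdoor: +70 to 70 (cap) — 205 left.
Podcast takes 45 to reach its cap of 45 — 160 left.
Give Radio 100 to hit its cap of 100 — 60 left.
Only 60 left; Email takes them to reach 60.
Total = 6×100 + 3×60 + 9×45 + 13×70 + 22×40 + 23×85 = 4930.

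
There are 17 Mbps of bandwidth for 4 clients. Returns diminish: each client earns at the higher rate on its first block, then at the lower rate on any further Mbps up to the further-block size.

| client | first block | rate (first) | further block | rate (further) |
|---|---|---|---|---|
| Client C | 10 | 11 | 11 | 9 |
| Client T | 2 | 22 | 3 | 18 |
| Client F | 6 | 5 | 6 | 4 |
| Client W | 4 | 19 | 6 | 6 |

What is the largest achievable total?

Rank every tier by rate: Client T/T1 22 > Client W/T1 19 > Client T/T2 18 > Client C/T1 11 > Client C/T2 9 > Client W/T2 6 > Client F/T1 5 > Client F/T2 4.
Client T T1 at 22: fill all 2 ; 15 left.
Client W T1 at 19: fill all 4 ; 11 left.
Fill Client T T2 block (3 at 18) ; 8 left.
Client C T1 at 11: only 8 left, fill 8.
Total = 22×2 + 19×4 + 18×3 + 11×8 = 262.

262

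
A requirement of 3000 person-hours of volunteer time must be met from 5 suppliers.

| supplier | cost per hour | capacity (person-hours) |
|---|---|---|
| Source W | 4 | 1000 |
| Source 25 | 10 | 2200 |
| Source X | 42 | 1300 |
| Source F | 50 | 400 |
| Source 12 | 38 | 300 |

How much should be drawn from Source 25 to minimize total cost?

2000

Use suppliers in increasing cost order.
Source W at 4: take all 1000 person-hours — 2000 still needed.
Source 25 at 10: take 2000 of its 2200 — requirement met.
Source 12, Source X, Source F: unused.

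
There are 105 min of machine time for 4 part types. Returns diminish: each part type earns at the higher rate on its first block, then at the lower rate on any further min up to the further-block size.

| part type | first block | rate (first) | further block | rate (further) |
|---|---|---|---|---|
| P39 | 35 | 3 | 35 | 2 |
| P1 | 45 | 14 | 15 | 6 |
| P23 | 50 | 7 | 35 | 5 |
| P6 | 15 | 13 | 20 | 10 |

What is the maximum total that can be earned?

Order all 8 blocks by rate: P1/T1 14 > P6/T1 13 > P6/T2 10 > P23/T1 7 > P1/T2 6 > P23/T2 5 > P39/T1 3 > P39/T2 2.
P1 T1 at 14: fill all 45 ; 60 left.
P6/T1 (13): +15 ; 45 left.
P6/T2 (10): +20 ; 25 left.
P23 T1 at 7: only 25 left, fill 25.
Total = 14×45 + 13×15 + 10×20 + 7×25 = 1200.

1200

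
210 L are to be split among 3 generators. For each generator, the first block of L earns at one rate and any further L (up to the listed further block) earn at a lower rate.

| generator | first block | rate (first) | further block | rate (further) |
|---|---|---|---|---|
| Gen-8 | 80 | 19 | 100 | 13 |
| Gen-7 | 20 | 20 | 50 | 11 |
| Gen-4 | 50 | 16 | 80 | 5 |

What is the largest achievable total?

3500

Rank every tier by rate: Gen-7/T1 20 > Gen-8/T1 19 > Gen-4/T1 16 > Gen-8/T2 13 > Gen-7/T2 11 > Gen-4/T2 5.
Gen-7 T1 at 20: fill all 20 → 190 left.
Fill Gen-8 T1 block (80 at 19) → 110 left.
Gen-4/T1 (16): +50 → 60 left.
Gen-8/T2: +60 of 100 at 13; pool empty.
Total = 20×20 + 19×80 + 16×50 + 13×60 = 3500.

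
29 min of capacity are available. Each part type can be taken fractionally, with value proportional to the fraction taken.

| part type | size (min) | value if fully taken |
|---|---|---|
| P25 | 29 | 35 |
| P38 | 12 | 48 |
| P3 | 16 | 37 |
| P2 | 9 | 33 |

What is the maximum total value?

Rank by value-to-size ratio: P38 48/12≈4, P2 33/9≈3.67, P3 37/16≈2.31, P25 35/29≈1.21.
P38: take in full, 12 min for value 48 → 17 left.
P2: take in full, 9 min for value 33 → 8 left.
Fill the last 8 min with part of P3: 8/16 of it earns 18.5.
Total value = 99.5.

99.5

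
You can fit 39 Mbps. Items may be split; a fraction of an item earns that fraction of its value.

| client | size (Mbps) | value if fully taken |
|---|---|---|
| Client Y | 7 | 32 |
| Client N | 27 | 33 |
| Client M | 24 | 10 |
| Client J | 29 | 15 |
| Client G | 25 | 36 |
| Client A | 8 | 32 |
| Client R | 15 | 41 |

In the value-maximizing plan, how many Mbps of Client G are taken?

9

Best value per unit of size first: Client Y 32/7≈4.57, Client A 32/8≈4, Client R 41/15≈2.73, Client G 36/25≈1.44, Client N 33/27≈1.22, Client J 15/29≈0.517, Client M 10/24≈0.417.
Take all of Client Y (7 Mbps, value 32) — 32 Mbps left.
All 8 Mbps of Client A fit (value 32) — 24 remain.
Take all of Client R (15 Mbps, value 41) — 9 Mbps left.
Only 9 Mbps remain; take 9/25 of Client G for value 36×9/25 = 12.96.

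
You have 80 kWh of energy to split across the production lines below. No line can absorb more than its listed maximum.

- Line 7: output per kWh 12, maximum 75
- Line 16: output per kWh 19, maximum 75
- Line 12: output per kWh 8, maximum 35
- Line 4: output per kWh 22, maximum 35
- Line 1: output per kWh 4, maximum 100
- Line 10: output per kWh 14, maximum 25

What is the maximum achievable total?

Order the production lines by output per kWh: Line 4 22 > Line 16 19 > Line 10 14 > Line 7 12 > Line 12 8 > Line 1 4.
Line 4 takes 35 to reach its cap of 35 — 45 left.
Line 16: +45 (room for 75) → 45. Pool exhausted.
Total = 19×45 + 22×35 = 1625.

1625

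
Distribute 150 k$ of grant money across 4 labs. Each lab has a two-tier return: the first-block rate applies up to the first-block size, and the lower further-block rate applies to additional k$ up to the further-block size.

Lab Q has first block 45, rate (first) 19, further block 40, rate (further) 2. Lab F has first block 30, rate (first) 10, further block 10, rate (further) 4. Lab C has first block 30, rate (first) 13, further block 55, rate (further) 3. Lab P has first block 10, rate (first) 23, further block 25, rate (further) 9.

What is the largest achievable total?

Treat each block as its own option and order by rate: Lab P/first 23 > Lab Q/first 19 > Lab C/first 13 > Lab F/first 10 > Lab P/second 9 > Lab F/second 4 > Lab C/second 3 > Lab Q/second 2.
Lab P first at 23: fill all 10 → 140 left.
Lab Q first at 19: fill all 45 → 95 left.
Lab C/first (13): +30 → 65 left.
Lab F first at 10: fill all 30 → 35 left.
Lab P/second (9): +25 → 10 left.
Fill Lab F second block (10 at 4) → 0 left.
Total = 23×10 + 19×45 + 13×30 + 10×30 + 9×25 + 4×10 = 2040.

2040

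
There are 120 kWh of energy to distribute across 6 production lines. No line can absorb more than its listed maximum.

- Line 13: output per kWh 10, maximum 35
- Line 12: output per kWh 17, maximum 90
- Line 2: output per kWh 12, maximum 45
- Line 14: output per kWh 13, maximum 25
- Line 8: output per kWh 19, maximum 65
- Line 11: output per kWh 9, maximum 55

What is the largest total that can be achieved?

Rank by output per kWh: Line 8 19 > Line 12 17 > Line 14 13 > Line 2 12 > Line 13 10 > Line 11 9.
Give Line 8 65 to hit its cap of 65 → 55 left.
Line 12 has room for 90 but only 55 remain, so it gets 55.
Total = 17×55 + 19×65 = 2170.

2170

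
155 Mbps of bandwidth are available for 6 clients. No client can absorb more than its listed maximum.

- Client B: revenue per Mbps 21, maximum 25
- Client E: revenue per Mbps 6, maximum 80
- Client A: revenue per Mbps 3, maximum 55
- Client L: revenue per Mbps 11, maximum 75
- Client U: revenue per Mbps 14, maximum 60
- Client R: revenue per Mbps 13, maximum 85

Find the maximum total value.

2275

Highest revenue per Mbps first: Client B 21 > Client U 14 > Client R 13 > Client L 11 > Client E 6 > Client A 3.
Client B: +25 to 25 (cap) → 130 left.
Client U: +60 to 60 (cap) → 70 left.
Client R: +70 (room for 85) → 70. Pool exhausted.
Total = 21×25 + 14×60 + 13×70 = 2275.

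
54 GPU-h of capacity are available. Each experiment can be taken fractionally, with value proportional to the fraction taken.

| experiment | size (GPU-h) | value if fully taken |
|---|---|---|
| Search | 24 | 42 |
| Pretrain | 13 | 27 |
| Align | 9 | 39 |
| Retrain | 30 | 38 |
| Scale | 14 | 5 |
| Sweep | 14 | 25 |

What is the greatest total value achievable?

122.5

Sort by value density: Align 39/9≈4.33, Pretrain 27/13≈2.08, Sweep 25/14≈1.79, Search 42/24≈1.75, Retrain 38/30≈1.27, Scale 5/14≈0.357.
Align: take in full, 9 GPU-h for value 39 → 45 left.
Take all of Pretrain (13 GPU-h, value 27) → 32 GPU-h left.
Sweep: take in full, 14 GPU-h for value 25 → 18 left.
Fill the last 18 GPU-h with part of Search: 18/24 of it earns 31.5.
Total value = 122.5.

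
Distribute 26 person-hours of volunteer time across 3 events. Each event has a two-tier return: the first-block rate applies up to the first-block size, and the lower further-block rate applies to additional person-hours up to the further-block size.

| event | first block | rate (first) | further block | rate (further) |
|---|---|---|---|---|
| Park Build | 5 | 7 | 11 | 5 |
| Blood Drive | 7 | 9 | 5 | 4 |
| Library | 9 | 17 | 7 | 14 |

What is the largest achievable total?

335

Treat each block as its own option and order by rate: Library/T1 17 > Library/T2 14 > Blood Drive/T1 9 > Park Build/T1 7 > Park Build/T2 5 > Blood Drive/T2 4.
Library T1 at 17: fill all 9 — 17 left.
Library/T2 (14): +7 — 10 left.
Blood Drive T1 at 9: fill all 7 — 3 left.
3 remain; put them into Park Build T1 at 7.
Total = 17×9 + 14×7 + 9×7 + 7×3 = 335.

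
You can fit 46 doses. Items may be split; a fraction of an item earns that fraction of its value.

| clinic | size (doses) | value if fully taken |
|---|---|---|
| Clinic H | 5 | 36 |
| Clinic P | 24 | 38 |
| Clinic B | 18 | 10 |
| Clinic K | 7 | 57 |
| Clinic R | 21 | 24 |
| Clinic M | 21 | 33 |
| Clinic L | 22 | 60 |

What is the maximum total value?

Sort by value density: Clinic K 57/7≈8.14, Clinic H 36/5≈7.2, Clinic L 60/22≈2.73, Clinic P 38/24≈1.58, Clinic M 33/21≈1.57, Clinic R 24/21≈1.14, Clinic B 10/18≈0.556.
All 7 doses of Clinic K fit (value 57) — 39 remain.
Clinic H: take in full, 5 doses for value 36 — 34 left.
Take all of Clinic L (22 doses, value 60) — 12 doses left.
Fill the last 12 doses with part of Clinic P: 12/24 of it earns 19.
Total value = 172.

172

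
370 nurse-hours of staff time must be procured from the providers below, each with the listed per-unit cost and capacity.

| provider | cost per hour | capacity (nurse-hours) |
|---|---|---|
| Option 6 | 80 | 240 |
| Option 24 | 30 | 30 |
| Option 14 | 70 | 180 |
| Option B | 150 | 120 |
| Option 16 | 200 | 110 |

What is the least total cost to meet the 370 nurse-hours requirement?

26300

Fill from the cheapest provider first.
Take 30 from Option 24 at 30 — need 340 more.
Take 180 from Option 14 at 70 — need 160 more.
Take 160 from Option 6 at 80 to finish.
Option B, Option 16: unused.
Cost = 30×30 + 180×70 + 160×80 = 26300.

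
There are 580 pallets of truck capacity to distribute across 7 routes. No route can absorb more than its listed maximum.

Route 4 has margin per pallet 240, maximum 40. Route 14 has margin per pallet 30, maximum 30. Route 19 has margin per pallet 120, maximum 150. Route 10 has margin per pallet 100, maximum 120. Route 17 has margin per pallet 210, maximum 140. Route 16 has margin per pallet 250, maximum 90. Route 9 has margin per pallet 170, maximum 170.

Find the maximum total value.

Rank by margin per pallet: Route 16 250 > Route 4 240 > Route 17 210 > Route 9 170 > Route 19 120 > Route 10 100 > Route 14 30.
Route 16 takes 90 to reach its cap of 90 → 490 left.
Give Route 4 40 to hit its cap of 40 → 450 left.
Route 17 takes 140 to reach its cap of 140 → 310 left.
Route 9 takes 170 to reach its cap of 170 → 140 left.
Route 19 has room for 150 but only 140 remain, so it gets 140.
Total = 240×40 + 120×140 + 210×140 + 250×90 + 170×170 = 107200.

107200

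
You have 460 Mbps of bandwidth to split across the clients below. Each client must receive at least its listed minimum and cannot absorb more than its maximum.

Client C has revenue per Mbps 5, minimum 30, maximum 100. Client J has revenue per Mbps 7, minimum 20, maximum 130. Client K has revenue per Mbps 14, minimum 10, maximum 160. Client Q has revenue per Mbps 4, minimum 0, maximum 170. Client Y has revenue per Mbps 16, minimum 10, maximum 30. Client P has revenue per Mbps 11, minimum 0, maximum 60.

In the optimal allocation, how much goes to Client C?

Meeting every minimum uses 30+20+10+0+10+0 = 70 Mbps, leaving 390.
Rank by revenue per Mbps: Client Y 16 > Client K 14 > Client P 11 > Client J 7 > Client C 5 > Client Q 4.
Client Y takes 20 more to reach its cap of 30 — 370 left.
Client K: +150 to 160 (cap) — 220 left.
Give Client P 60 more to hit its cap of 60 — 160 left.
Client J: +110 to 130 (cap) — 50 left.
Only 50 left; Client C takes them to reach 80.

80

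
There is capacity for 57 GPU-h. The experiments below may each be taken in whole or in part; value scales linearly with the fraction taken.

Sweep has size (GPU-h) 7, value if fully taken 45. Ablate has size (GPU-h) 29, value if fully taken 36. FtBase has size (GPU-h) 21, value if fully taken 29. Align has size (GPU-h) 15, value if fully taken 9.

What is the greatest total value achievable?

110

Best value per unit of size first: Sweep 45/7≈6.43, FtBase 29/21≈1.38, Ablate 36/29≈1.24, Align 9/15≈0.6.
Take all of Sweep (7 GPU-h, value 45) → 50 GPU-h left.
Take all of FtBase (21 GPU-h, value 29) → 29 GPU-h left.
Ablate: take in full, 29 GPU-h for value 36 → 0 left.
Total value = 110.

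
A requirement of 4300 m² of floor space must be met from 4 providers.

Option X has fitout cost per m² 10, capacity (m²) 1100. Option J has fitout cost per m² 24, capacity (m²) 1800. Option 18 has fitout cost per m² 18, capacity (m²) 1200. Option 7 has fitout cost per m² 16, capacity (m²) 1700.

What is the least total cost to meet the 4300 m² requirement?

67000

Use providers in increasing cost order.
Option X at 10: take all 1100 m² — 3200 still needed.
Take 1700 from Option 7 at 16 — need 1500 more.
Option 18 at 18: take all 1200 m² — 300 still needed.
Option J (24): take the remaining 300 — done.
Cost = 1100×10 + 1700×16 + 1200×18 + 300×24 = 67000.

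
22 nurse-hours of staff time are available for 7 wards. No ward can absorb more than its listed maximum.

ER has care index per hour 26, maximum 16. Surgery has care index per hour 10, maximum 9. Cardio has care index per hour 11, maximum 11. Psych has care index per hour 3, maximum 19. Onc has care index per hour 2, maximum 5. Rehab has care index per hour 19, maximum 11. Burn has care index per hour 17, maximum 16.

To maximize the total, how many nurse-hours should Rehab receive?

Rank by care index per hour: ER 26 > Rehab 19 > Burn 17 > Cardio 11 > Surgery 10 > Psych 3 > Onc 2.
Give ER 16 to hit its cap of 16 ; 6 left.
Rehab: +6 (room for 11) → 6. Pool exhausted.

6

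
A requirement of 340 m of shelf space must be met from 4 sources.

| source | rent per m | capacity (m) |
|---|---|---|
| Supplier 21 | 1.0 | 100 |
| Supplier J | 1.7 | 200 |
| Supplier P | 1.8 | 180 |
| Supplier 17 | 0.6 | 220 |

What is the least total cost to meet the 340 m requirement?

266

Cheapest first:
Supplier 17 at 0.6: take all 220 m → 120 still needed.
Supplier 21 at 1.0: take all 100 m → 20 still needed.
Take 20 from Supplier J at 1.7 to finish.
Supplier P: unused.
Cost = 220×0.6 + 100×1.0 + 20×1.7 = 266.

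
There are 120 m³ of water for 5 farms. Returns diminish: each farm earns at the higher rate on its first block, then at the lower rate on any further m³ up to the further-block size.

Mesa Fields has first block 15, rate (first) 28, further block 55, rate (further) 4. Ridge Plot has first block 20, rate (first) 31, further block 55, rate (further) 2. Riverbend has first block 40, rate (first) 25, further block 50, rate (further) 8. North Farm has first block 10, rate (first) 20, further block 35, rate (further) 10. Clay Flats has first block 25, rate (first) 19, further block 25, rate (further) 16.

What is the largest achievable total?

Order all 10 blocks by rate: Ridge Plot/first 31 > Mesa Fields/first 28 > Riverbend/first 25 > North Farm/first 20 > Clay Flats/first 19 > Clay Flats/second 16 > North Farm/second 10 > Riverbend/second 8 > Mesa Fields/second 4 > Ridge Plot/second 2.
Fill Ridge Plot first block (20 at 31) — 100 left.
Mesa Fields first at 28: fill all 15 — 85 left.
Fill Riverbend first block (40 at 25) — 45 left.
North Farm first at 20: fill all 10 — 35 left.
Fill Clay Flats first block (25 at 19) — 10 left.
Clay Flats second at 16: only 10 left, fill 10.
Total = 31×20 + 28×15 + 25×40 + 20×10 + 19×25 + 16×10 = 2875.

2875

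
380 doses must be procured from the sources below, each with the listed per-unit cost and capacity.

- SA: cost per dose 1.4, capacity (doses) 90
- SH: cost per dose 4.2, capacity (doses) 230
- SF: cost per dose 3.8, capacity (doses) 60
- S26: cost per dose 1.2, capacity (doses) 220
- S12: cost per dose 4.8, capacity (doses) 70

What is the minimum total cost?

Fill from the cheapest source first.
Take 220 from S26 at 1.2 → need 160 more.
Take 90 from SA at 1.4 → need 70 more.
SF at 3.8: take all 60 doses → 10 still needed.
Take 10 from SH at 4.2 to finish.
S12: unused.
Cost = 220×1.2 + 90×1.4 + 60×3.8 + 10×4.2 = 660.

660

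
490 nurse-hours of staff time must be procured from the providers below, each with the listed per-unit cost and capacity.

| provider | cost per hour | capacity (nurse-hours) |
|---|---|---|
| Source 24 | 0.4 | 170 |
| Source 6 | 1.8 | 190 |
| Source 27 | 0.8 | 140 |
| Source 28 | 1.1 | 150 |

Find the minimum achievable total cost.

Cheapest first:
Take 170 from Source 24 at 0.4 — need 320 more.
Take 140 from Source 27 at 0.8 — need 180 more.
Take 150 from Source 28 at 1.1 — need 30 more.
Source 6 at 1.8: take 30 of its 190 — requirement met.
Cost = 170×0.4 + 140×0.8 + 150×1.1 + 30×1.8 = 399.

399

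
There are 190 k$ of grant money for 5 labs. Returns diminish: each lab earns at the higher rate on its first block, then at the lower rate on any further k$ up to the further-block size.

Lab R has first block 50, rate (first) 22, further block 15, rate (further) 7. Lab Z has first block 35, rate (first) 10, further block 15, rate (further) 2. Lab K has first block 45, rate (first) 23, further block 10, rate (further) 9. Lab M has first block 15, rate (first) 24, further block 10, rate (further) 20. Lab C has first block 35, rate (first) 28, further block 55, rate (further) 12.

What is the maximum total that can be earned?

4095

Order all 10 blocks by rate: Lab C/T1 28 > Lab M/T1 24 > Lab K/T1 23 > Lab R/T1 22 > Lab M/T2 20 > Lab C/T2 12 > Lab Z/T1 10 > Lab K/T2 9 > Lab R/T2 7 > Lab Z/T2 2.
Lab C/T1 (28): +35 — 155 left.
Fill Lab M T1 block (15 at 24) — 140 left.
Lab K/T1 (23): +45 — 95 left.
Fill Lab R T1 block (50 at 22) — 45 left.
Lab M/T2 (20): +10 — 35 left.
Lab C T2 at 12: only 35 left, fill 35.
Total = 28×35 + 24×15 + 23×45 + 22×50 + 20×10 + 12×35 = 4095.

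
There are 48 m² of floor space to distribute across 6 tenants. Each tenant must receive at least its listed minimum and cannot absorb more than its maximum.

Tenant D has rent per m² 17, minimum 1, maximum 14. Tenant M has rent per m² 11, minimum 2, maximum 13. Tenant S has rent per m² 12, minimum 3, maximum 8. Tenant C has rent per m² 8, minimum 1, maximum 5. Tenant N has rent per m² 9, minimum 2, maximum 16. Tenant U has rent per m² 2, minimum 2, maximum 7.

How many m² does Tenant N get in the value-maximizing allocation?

Meeting every minimum uses 1+2+3+1+2+2 = 11 m², leaving 37.
Highest rent per m² first: Tenant D 17 > Tenant S 12 > Tenant M 11 > Tenant N 9 > Tenant C 8 > Tenant U 2.
Tenant D takes 13 more to reach its cap of 14 ; 24 left.
Tenant S: +5 to 8 (cap) ; 19 left.
Tenant M: +11 to 13 (cap) ; 8 left.
Only 8 left; Tenant N takes them to reach 10.

10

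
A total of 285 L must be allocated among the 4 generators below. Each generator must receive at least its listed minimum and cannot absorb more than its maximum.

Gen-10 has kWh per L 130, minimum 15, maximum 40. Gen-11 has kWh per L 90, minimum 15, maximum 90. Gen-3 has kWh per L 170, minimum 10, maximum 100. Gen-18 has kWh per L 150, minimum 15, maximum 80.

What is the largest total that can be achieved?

40050

Meeting every minimum uses 15+15+10+15 = 55 L, leaving 230.
Highest kWh per L first: Gen-3 170 > Gen-18 150 > Gen-10 130 > Gen-11 90.
Give Gen-3 90 more to hit its cap of 100 — 140 left.
Give Gen-18 65 more to hit its cap of 80 — 75 left.
Give Gen-10 25 more to hit its cap of 40 — 50 left.
Gen-11: +50 (room for 75) → 65. Pool exhausted.
Total = 130×40 + 90×65 + 170×100 + 150×80 = 40050.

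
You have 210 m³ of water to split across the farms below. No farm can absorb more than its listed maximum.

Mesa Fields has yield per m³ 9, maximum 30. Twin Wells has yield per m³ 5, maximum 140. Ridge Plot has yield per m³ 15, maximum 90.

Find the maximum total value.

2070

Rank by yield per m³: Ridge Plot 15 > Mesa Fields 9 > Twin Wells 5.
Ridge Plot takes 90 to reach its cap of 90 ; 120 left.
Mesa Fields: +30 to 30 (cap) ; 90 left.
Twin Wells has room for 140 but only 90 remain, so it gets 90.
Total = 9×30 + 5×90 + 15×90 = 2070.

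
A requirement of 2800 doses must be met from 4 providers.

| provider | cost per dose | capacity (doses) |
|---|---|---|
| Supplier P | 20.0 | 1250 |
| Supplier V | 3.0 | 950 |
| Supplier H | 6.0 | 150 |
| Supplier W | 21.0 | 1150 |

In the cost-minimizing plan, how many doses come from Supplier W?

450

Fill from the cheapest provider first.
Supplier V at 3.0: take all 950 doses — 1850 still needed.
Supplier H (6.0): use full 150 — 1700 doses to go.
Supplier P at 20.0: take all 1250 doses — 450 still needed.
Supplier W at 21.0: take 450 of its 1150 — requirement met.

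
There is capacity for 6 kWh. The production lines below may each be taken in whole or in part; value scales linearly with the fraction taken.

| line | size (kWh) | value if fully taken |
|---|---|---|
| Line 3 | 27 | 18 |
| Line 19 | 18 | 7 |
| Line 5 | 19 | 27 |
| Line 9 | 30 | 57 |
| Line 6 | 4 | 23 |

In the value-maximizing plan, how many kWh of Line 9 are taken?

Rank by value-to-size ratio: Line 6 23/4≈5.75, Line 9 57/30≈1.9, Line 5 27/19≈1.42, Line 3 18/27≈0.667, Line 19 7/18≈0.389.
All 4 kWh of Line 6 fit (value 23) ; 2 remain.
Fill the last 2 kWh with part of Line 9: 2/30 of it earns 3.8.

2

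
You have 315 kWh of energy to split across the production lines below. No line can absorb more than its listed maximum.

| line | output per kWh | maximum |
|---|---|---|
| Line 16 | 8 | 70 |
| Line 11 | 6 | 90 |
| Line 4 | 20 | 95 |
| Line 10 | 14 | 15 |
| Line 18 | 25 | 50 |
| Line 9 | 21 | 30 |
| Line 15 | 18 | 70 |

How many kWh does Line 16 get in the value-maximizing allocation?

55

Order the production lines by output per kWh: Line 18 25 > Line 9 21 > Line 4 20 > Line 15 18 > Line 10 14 > Line 16 8 > Line 11 6.
Line 18 takes 50 to reach its cap of 50 — 265 left.
Line 9: +30 to 30 (cap) — 235 left.
Line 4 takes 95 to reach its cap of 95 — 140 left.
Line 15 takes 70 to reach its cap of 70 — 70 left.
Give Line 10 15 to hit its cap of 15 — 55 left.
Line 16: +55 (room for 70) → 55. Pool exhausted.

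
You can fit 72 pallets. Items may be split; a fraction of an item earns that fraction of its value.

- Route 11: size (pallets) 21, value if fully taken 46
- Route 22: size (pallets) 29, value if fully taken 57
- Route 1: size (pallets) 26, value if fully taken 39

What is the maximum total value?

Best value per unit of size first: Route 11 46/21≈2.19, Route 22 57/29≈1.97, Route 1 39/26≈1.5.
Take all of Route 11 (21 pallets, value 46) ; 51 pallets left.
All 29 pallets of Route 22 fit (value 57) ; 22 remain.
Only 22 pallets remain; take 22/26 of Route 1 for value 39×22/26 = 33.
Total value = 136.

136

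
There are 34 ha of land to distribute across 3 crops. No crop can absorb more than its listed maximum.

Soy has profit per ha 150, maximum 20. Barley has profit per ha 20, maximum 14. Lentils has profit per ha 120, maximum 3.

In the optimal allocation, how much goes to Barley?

Highest profit per ha first: Soy 150 > Lentils 120 > Barley 20.
Give Soy 20 to hit its cap of 20 — 14 left.
Give Lentils 3 to hit its cap of 3 — 11 left.
Only 11 left; Barley takes them to reach 11.

11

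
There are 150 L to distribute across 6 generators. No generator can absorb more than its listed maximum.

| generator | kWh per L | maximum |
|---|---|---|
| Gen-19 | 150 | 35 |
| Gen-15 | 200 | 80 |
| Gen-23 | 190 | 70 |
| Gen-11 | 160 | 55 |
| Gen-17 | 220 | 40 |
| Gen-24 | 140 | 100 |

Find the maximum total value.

Rank by kWh per L: Gen-17 220 > Gen-15 200 > Gen-23 190 > Gen-11 160 > Gen-19 150 > Gen-24 140.
Give Gen-17 40 to hit its cap of 40 — 110 left.
Gen-15 takes 80 to reach its cap of 80 — 30 left.
Gen-23: +30 (room for 70) → 30. Pool exhausted.
Total = 200×80 + 190×30 + 220×40 = 30500.

30500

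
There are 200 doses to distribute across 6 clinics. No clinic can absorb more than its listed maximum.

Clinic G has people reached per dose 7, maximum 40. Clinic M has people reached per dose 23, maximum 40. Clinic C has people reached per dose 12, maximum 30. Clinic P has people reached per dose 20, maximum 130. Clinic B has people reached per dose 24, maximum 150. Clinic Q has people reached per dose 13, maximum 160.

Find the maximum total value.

4720

Order the clinics by people reached per dose: Clinic B 24 > Clinic M 23 > Clinic P 20 > Clinic Q 13 > Clinic C 12 > Clinic G 7.
Clinic B: +150 to 150 (cap) — 50 left.
Clinic M: +40 to 40 (cap) — 10 left.
Only 10 left; Clinic P takes them to reach 10.
Total = 23×40 + 20×10 + 24×150 = 4720.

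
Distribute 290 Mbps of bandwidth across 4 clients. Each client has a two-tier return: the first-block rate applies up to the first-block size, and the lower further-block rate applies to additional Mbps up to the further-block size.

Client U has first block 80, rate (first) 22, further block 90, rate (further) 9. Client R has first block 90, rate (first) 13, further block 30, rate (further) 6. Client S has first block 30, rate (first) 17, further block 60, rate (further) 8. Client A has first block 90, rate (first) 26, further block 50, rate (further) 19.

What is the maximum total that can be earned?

6080

Order all 8 blocks by rate: Client A/tier1 26 > Client U/tier1 22 > Client A/tier2 19 > Client S/tier1 17 > Client R/tier1 13 > Client U/tier2 9 > Client S/tier2 8 > Client R/tier2 6.
Client A/tier1 (26): +90 ; 200 left.
Client U/tier1 (22): +80 ; 120 left.
Fill Client A tier2 block (50 at 19) ; 70 left.
Client S tier1 at 17: fill all 30 ; 40 left.
Client R tier1 at 13: only 40 left, fill 40.
Total = 26×90 + 22×80 + 19×50 + 17×30 + 13×40 = 6080.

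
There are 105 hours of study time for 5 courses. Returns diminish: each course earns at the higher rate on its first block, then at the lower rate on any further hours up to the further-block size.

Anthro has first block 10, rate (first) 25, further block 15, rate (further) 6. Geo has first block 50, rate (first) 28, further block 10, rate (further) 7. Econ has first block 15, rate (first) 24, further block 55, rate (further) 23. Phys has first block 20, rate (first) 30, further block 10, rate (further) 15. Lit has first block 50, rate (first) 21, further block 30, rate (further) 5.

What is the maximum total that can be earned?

2840

Rank every tier by rate: Phys/first 30 > Geo/first 28 > Anthro/first 25 > Econ/first 24 > Econ/second 23 > Lit/first 21 > Phys/second 15 > Geo/second 7 > Anthro/second 6 > Lit/second 5.
Fill Phys first block (20 at 30) ; 85 left.
Fill Geo first block (50 at 28) ; 35 left.
Fill Anthro first block (10 at 25) ; 25 left.
Econ/first (24): +15 ; 10 left.
10 remain; put them into Econ second at 23.
Total = 30×20 + 28×50 + 25×10 + 24×15 + 23×10 = 2840.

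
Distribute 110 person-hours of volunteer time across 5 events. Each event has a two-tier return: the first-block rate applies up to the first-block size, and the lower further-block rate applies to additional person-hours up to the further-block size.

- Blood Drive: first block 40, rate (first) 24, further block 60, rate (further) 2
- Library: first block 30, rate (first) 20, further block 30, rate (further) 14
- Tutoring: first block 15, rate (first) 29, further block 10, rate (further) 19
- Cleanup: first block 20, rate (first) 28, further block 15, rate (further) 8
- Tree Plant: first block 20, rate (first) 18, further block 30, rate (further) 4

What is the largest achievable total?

Order all 10 blocks by rate: Tutoring/first 29 > Cleanup/first 28 > Blood Drive/first 24 > Library/first 20 > Tutoring/second 19 > Tree Plant/first 18 > Library/second 14 > Cleanup/second 8 > Tree Plant/second 4 > Blood Drive/second 2.
Tutoring/first (29): +15 → 95 left.
Fill Cleanup first block (20 at 28) → 75 left.
Blood Drive first at 24: fill all 40 → 35 left.
Fill Library first block (30 at 20) → 5 left.
5 remain; put them into Tutoring second at 19.
Total = 29×15 + 28×20 + 24×40 + 20×30 + 19×5 = 2650.

2650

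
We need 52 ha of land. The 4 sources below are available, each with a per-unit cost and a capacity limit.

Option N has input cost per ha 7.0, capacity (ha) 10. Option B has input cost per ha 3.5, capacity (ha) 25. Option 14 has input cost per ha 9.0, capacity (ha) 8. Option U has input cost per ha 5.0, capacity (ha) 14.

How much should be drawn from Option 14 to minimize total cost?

3

Cheapest first:
Option B at 3.5: take all 25 ha → 27 still needed.
Take 14 from Option U at 5.0 → need 13 more.
Option N at 7.0: take all 10 ha → 3 still needed.
Take 3 from Option 14 at 9.0 to finish.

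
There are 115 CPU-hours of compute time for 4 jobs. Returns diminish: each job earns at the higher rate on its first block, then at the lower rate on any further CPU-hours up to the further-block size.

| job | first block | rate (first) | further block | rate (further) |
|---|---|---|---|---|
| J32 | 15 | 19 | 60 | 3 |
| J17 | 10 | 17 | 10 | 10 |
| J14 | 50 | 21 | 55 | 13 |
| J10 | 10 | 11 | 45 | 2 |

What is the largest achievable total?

2025

Order all 8 blocks by rate: J14/T1 21 > J32/T1 19 > J17/T1 17 > J14/T2 13 > J10/T1 11 > J17/T2 10 > J32/T2 3 > J10/T2 2.
Fill J14 T1 block (50 at 21) → 65 left.
J32/T1 (19): +15 → 50 left.
J17 T1 at 17: fill all 10 → 40 left.
J14/T2: +40 of 55 at 13; pool empty.
Total = 21×50 + 19×15 + 17×10 + 13×40 = 2025.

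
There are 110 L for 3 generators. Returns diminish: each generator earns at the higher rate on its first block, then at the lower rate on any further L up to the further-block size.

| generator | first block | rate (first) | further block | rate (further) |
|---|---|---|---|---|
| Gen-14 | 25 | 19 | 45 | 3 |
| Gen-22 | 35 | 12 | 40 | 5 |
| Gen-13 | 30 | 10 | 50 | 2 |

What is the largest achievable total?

1295

Rank every tier by rate: Gen-14/tier1 19 > Gen-22/tier1 12 > Gen-13/tier1 10 > Gen-22/tier2 5 > Gen-14/tier2 3 > Gen-13/tier2 2.
Gen-14 tier1 at 19: fill all 25 ; 85 left.
Gen-22 tier1 at 12: fill all 35 ; 50 left.
Fill Gen-13 tier1 block (30 at 10) ; 20 left.
20 remain; put them into Gen-22 tier2 at 5.
Total = 19×25 + 12×35 + 10×30 + 5×20 = 1295.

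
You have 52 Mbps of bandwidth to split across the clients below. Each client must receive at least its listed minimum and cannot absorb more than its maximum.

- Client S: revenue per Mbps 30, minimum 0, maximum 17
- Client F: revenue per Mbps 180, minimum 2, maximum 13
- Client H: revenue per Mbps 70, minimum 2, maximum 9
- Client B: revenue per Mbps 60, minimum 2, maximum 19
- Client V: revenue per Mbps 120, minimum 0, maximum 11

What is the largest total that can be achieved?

Meeting every minimum uses 0+2+2+2+0 = 6 Mbps, leaving 46.
Order the clients by revenue per Mbps: Client F 180 > Client V 120 > Client H 70 > Client B 60 > Client S 30.
Give Client F 11 more to hit its cap of 13 ; 35 left.
Client V: +11 to 11 (cap) ; 24 left.
Client H: +7 to 9 (cap) ; 17 left.
Client B takes 17 more to reach its cap of 19 ; 0 left.
Total = 180×13 + 70×9 + 60×19 + 120×11 = 5430.

5430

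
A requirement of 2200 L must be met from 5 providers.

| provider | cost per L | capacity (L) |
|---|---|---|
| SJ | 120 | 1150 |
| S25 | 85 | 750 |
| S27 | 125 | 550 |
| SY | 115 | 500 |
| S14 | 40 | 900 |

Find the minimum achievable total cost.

163250

Use providers in increasing cost order.
Take 900 from S14 at 40 ; need 1300 more.
Take 750 from S25 at 85 ; need 550 more.
Take 500 from SY at 115 ; need 50 more.
Take 50 from SJ at 120 to finish.
S27: unused.
Cost = 900×40 + 750×85 + 500×115 + 50×120 = 163250.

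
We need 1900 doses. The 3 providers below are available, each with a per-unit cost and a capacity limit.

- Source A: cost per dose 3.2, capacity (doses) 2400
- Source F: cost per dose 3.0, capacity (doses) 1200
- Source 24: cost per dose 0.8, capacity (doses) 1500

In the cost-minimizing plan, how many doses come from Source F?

Cheapest first:
Source 24 at 0.8: take all 1500 doses — 400 still needed.
Take 400 from Source F at 3.0 to finish.
Source A: unused.

400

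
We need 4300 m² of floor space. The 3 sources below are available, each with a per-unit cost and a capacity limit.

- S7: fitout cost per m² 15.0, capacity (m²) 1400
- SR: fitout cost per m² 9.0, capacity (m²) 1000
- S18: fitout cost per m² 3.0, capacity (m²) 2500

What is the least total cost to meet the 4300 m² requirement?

28500

Cheapest first:
S18 at 3.0: take all 2500 m² — 1800 still needed.
SR (9.0): use full 1000 — 800 m² to go.
S7 at 15.0: take 800 of its 1400 — requirement met.
Cost = 2500×3.0 + 1000×9.0 + 800×15.0 = 28500.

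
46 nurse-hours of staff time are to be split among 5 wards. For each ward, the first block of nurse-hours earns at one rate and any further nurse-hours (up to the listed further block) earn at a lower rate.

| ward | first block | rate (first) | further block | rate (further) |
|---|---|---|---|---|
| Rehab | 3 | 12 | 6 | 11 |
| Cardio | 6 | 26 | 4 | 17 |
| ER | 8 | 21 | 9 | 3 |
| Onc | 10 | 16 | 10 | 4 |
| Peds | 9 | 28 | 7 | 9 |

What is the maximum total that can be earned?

906

Order all 10 blocks by rate: Peds/T1 28 > Cardio/T1 26 > ER/T1 21 > Cardio/T2 17 > Onc/T1 16 > Rehab/T1 12 > Rehab/T2 11 > Peds/T2 9 > Onc/T2 4 > ER/T2 3.
Peds T1 at 28: fill all 9 → 37 left.
Cardio/T1 (26): +6 → 31 left.
Fill ER T1 block (8 at 21) → 23 left.
Cardio/T2 (17): +4 → 19 left.
Onc T1 at 16: fill all 10 → 9 left.
Rehab/T1 (12): +3 → 6 left.
Fill Rehab T2 block (6 at 11) → 0 left.
Total = 28×9 + 26×6 + 21×8 + 17×4 + 16×10 + 12×3 + 11×6 = 906.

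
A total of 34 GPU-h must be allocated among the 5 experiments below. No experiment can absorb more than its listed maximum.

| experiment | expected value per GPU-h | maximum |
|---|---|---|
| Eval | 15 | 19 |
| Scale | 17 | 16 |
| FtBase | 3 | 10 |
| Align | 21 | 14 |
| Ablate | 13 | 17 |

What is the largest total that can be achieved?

626

Highest expected value per GPU-h first: Align 21 > Scale 17 > Eval 15 > Ablate 13 > FtBase 3.
Give Align 14 to hit its cap of 14 — 20 left.
Give Scale 16 to hit its cap of 16 — 4 left.
Eval: +4 (room for 19) → 4. Pool exhausted.
Total = 15×4 + 17×16 + 21×14 = 626.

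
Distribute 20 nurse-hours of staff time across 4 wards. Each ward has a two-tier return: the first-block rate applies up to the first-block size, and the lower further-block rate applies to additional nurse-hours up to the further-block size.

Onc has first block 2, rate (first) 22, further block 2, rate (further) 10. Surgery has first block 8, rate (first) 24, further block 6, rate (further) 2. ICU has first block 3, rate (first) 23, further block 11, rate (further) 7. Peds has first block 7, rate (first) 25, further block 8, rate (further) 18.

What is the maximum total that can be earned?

480

Order all 8 blocks by rate: Peds/T1 25 > Surgery/T1 24 > ICU/T1 23 > Onc/T1 22 > Peds/T2 18 > Onc/T2 10 > ICU/T2 7 > Surgery/T2 2.
Peds/T1 (25): +7 → 13 left.
Surgery/T1 (24): +8 → 5 left.
Fill ICU T1 block (3 at 23) → 2 left.
Onc T1 at 22: fill all 2 → 0 left.
Total = 25×7 + 24×8 + 23×3 + 22×2 = 480.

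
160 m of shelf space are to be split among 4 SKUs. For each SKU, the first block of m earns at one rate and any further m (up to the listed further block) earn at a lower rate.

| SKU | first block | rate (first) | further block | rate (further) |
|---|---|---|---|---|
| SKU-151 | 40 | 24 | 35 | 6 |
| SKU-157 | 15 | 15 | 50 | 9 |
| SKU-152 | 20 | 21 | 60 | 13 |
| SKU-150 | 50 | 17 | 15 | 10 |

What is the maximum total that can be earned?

2910

Treat each block as its own option and order by rate: SKU-151/tier1 24 > SKU-152/tier1 21 > SKU-150/tier1 17 > SKU-157/tier1 15 > SKU-152/tier2 13 > SKU-150/tier2 10 > SKU-157/tier2 9 > SKU-151/tier2 6.
SKU-151/tier1 (24): +40 — 120 left.
SKU-152/tier1 (21): +20 — 100 left.
SKU-150 tier1 at 17: fill all 50 — 50 left.
SKU-157/tier1 (15): +15 — 35 left.
SKU-152 tier2 at 13: only 35 left, fill 35.
Total = 24×40 + 21×20 + 17×50 + 15×15 + 13×35 = 2910.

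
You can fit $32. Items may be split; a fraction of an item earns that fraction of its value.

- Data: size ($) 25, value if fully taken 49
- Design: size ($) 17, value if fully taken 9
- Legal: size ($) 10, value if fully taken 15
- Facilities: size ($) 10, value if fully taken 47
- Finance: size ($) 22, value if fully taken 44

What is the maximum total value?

91

Rank by value-to-size ratio: Facilities 47/10≈4.7, Finance 44/22≈2, Data 49/25≈1.96, Legal 15/10≈1.5, Design 9/17≈0.529.
Facilities: take in full, 10 $ for value 47 ; 22 left.
Take all of Finance (22 $, value 44) ; 0 $ left.
Total value = 91.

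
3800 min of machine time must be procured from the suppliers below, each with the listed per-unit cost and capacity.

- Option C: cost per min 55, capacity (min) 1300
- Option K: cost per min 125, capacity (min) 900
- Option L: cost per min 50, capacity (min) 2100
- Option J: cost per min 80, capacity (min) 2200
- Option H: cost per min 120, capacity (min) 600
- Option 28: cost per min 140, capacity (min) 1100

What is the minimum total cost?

208500

Cheapest first:
Take 2100 from Option L at 50 ; need 1700 more.
Option C at 55: take all 1300 min ; 400 still needed.
Option J at 80: take 400 of its 2200 ; requirement met.
Option H, Option K, Option 28: unused.
Cost = 2100×50 + 1300×55 + 400×80 = 208500.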